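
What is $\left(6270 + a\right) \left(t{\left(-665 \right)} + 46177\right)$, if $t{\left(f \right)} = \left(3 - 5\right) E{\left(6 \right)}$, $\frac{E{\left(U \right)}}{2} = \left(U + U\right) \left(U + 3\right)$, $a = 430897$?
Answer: $19998204415$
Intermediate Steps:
$E{\left(U \right)} = 4 U \left(3 + U\right)$ ($E{\left(U \right)} = 2 \left(U + U\right) \left(U + 3\right) = 2 \cdot 2 U \left(3 + U\right) = 4 U \left(3 + U\right)$)
$t{\left(f \right)} = -432$ ($t{\left(f \right)} = \left(3 - 5\right) 4 \cdot 6 \left(3 + 6\right) = - 2 \cdot 4 \cdot 6 \cdot 9 = \left(-2\right) 216 = -432$)
$\left(6270 + a\right) \left(t{\left(-665 \right)} + 46177\right) = \left(6270 + 430897\right) \left(-432 + 46177\right) = 437167 \cdot 45745 = 19998204415$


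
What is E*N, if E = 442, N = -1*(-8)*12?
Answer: 42432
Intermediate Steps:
N = 96 (N = 8*12 = 96)
E*N = 442*96 = 42432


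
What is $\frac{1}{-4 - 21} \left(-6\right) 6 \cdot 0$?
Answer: $0$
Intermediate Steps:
$\frac{1}{-4 - 21} \left(-6\right) 6 \cdot 0 = \frac{1}{-25} \left(-6\right) 0 = \left(- \frac{1}{25}\right) \left(-6\right) 0 = \frac{6}{25} \cdot 0 = 0$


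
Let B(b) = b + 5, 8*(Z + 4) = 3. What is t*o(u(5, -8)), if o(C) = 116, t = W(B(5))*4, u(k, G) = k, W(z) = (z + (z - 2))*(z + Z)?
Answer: 53244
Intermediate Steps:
Z = -29/8 (Z = -4 + (⅛)*3 = -4 + 3/8 = -29/8 ≈ -3.6250)
B(b) = 5 + b
W(z) = (-2 + 2*z)*(-29/8 + z) (W(z) = (z + (z - 2))*(z - 29/8) = (z + (-2 + z))*(-29/8 + z) = (-2 + 2*z)*(-29/8 + z))
t = 459 (t = (29/4 + 2*(5 + 5)² - 37*(5 + 5)/4)*4 = (29/4 + 2*10² - 37/4*10)*4 = (29/4 + 2*100 - 185/2)*4 = (29/4 + 200 - 185/2)*4 = (459/4)*4 = 459)
t*o(u(5, -8)) = 459*116 = 53244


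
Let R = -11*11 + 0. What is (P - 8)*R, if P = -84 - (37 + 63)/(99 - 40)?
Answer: 668888/59 ≈ 11337.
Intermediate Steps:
R = -121 (R = -121 + 0 = -121)
P = -5056/59 (P = -84 - 100/59 = -5056/59 ≈ -85.695)
(P - 8)*R = (-5056/59 - 8)*(-121) = -5528/59*(-121) = 668888/59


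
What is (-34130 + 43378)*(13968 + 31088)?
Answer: 416677888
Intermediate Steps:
(-34130 + 43378)*(13968 + 31088) = 9248*45056 = 416677888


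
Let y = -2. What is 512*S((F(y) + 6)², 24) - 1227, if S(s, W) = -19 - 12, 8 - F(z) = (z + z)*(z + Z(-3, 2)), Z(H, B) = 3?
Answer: -17099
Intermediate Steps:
F(z) = 8 - 2*z*(3 + z) (F(z) = 8 - (z + z)*(z + 3) = 8 - 2*z*(3 + z))
S(s, W) = -31
512*S((F(y) + 6)², 24) - 1227 = 512*(-31) - 1227 = -15872 - 1227 = -17099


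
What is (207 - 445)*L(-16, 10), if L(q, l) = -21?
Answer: 4998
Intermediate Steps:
(207 - 445)*L(-16, 10) = (207 - 445)*(-21) = -238*(-21) = 4998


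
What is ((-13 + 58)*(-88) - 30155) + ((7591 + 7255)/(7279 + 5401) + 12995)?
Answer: -133893377/6340 ≈ -21119.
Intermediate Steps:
((-13 + 58)*(-88) - 30155) + ((7591 + 7255)/(7279 + 5401) + 12995) = (45*(-88) - 30155) + (14846/12680 + 12995) = (-3960 - 30155) + (14846*(1/12680) + 12995) = -34115 + (7423/6340 + 12995) = -34115 + 82395723/6340 = -133893377/6340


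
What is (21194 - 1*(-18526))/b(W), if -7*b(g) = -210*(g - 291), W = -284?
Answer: -1324/575 ≈ -2.3026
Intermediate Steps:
b(g) = -8730 + 30*g (b(g) = -(-30)*(g - 291) = -(-30)*(-291 + g) = -(61110 - 210*g)/7 = -8730 + 30*g)
(21194 - 1*(-18526))/b(W) = (21194 - 1*(-18526))/(-8730 + 30*(-284)) = (21194 + 18526)/(-8730 - 8520) = 39720/(-17250) = 39720*(-1/17250) = -1324/575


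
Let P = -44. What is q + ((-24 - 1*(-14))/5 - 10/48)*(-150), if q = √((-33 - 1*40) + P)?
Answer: 1325/4 + 3*I*√13 ≈ 331.25 + 10.817*I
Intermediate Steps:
q = 3*I*√13 (q = √((-33 - 1*40) - 44) = √((-33 - 40) - 44) = √(-73 - 44) = √(-117) = 3*I*√13 ≈ 10.817*I)
q + ((-24 - 1*(-14))/5 - 10/48)*(-150) = 3*I*√13 + ((-24 - 1*(-14))/5 - 10/48)*(-150) = 3*I*√13 + ((-24 + 14)*(⅕) - 10*1/48)*(-150) = 3*I*√13 + (-10*⅕ - 5/24)*(-150) = 3*I*√13 + (-2 - 5/24)*(-150) = 3*I*√13 - 53/24*(-150) = 3*I*√13 + 1325/4 = 1325/4 + 3*I*√13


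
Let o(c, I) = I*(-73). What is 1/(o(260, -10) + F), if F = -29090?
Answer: -1/28360 ≈ -3.5261e-5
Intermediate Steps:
o(c, I) = -73*I
1/(o(260, -10) + F) = 1/(-73*(-10) - 29090) = 1/(730 - 29090) = 1/(-28360) = -1/28360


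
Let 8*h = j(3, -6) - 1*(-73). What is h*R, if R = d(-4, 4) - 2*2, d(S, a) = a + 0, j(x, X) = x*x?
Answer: 0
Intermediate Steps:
j(x, X) = x²
d(S, a) = a
h = 41/4 (h = (3² - 1*(-73))/8 = (9 + 73)/8 = (⅛)*82 = 41/4 ≈ 10.250)
R = 0 (R = 4 - 2*2 = 4 - 4 = 0)
h*R = (41/4)*0 = 0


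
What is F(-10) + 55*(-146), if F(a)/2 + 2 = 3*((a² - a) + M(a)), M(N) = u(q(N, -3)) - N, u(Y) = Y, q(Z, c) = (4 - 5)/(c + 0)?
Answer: -7312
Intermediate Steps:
q(Z, c) = -1/c
M(N) = ⅓ - N (M(N) = -1/(-3) - N = -1*(-⅓) - N = ⅓ - N)
F(a) = -2 - 12*a + 6*a² (F(a) = -4 + 2*(3*((a² - a) + (⅓ - a))) = -4 + 2*(3*(⅓ + a² - 2*a)) = -4 + 2*(1 - 6*a + 3*a²) = -4 + (2 - 12*a + 6*a²) = -2 - 12*a + 6*a²)
F(-10) + 55*(-146) = (-2 - 12*(-10) + 6*(-10)²) + 55*(-146) = (-2 + 120 + 6*100) - 8030 = (-2 + 120 + 600) - 8030 = 718 - 8030 = -7312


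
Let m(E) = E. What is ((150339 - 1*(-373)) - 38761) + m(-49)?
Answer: 111902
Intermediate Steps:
((150339 - 1*(-373)) - 38761) + m(-49) = ((150339 - 1*(-373)) - 38761) - 49 = ((150339 + 373) - 38761) - 49 = (150712 - 38761) - 49 = 111951 - 49 = 111902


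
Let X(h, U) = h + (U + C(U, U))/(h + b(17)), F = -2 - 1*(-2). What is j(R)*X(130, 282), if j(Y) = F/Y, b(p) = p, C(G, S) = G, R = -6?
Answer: 0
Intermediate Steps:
F = 0 (F = -2 + 2 = 0)
X(h, U) = h + 2*U/(17 + h) (X(h, U) = h + (U + U)/(h + 17) = h + (2*U)/(17 + h) = h + 2*U/(17 + h))
j(Y) = 0 (j(Y) = 0/Y = 0)
j(R)*X(130, 282) = 0*((130² + 2*282 + 17*130)/(17 + 130)) = 0*((16900 + 564 + 2210)/147) = 0*((1/147)*19674) = 0*(6558/49) = 0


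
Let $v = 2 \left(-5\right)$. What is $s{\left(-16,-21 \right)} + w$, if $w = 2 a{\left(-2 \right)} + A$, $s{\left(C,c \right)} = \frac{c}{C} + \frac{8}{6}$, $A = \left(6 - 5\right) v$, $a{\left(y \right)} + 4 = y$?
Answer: $- \frac{929}{48} \approx -19.354$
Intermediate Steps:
$v = -10$
$a{\left(y \right)} = -4 + y$
$A = -10$ ($A = \left(6 - 5\right) \left(-10\right) = 1 \left(-10\right) = -10$)
$s{\left(C,c \right)} = \frac{4}{3} + \frac{c}{C}$ ($s{\left(C,c \right)} = \frac{c}{C} + 8 \cdot \frac{1}{6} = \frac{c}{C} + \frac{4}{3} = \frac{4}{3} + \frac{c}{C}$)
$w = -22$ ($w = 2 \left(-4 - 2\right) - 10 = 2 \left(-6\right) - 10 = -12 - 10 = -22$)
$s{\left(-16,-21 \right)} + w = \left(\frac{4}{3} - \frac{21}{-16}\right) - 22 = \left(\frac{4}{3} - - \frac{21}{16}\right) - 22 = \left(\frac{4}{3} + \frac{21}{16}\right) - 22 = \frac{127}{48} - 22 = - \frac{929}{48}$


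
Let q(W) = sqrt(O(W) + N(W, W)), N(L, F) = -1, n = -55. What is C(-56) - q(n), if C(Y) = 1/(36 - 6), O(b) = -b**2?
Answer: 1/30 - I*sqrt(3026) ≈ 0.033333 - 55.009*I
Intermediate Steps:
C(Y) = 1/30
q(W) = sqrt(-1 - W**2) (q(W) = sqrt(-W**2 - 1) = sqrt(-1 - W**2))
C(-56) - q(n) = 1/30 - sqrt(-1 - 1*(-55)**2) = 1/30 - sqrt(-1 - 1*3025) = 1/30 - sqrt(-1 - 3025) = 1/30 - sqrt(-3026) = 1/30 - I*sqrt(3026)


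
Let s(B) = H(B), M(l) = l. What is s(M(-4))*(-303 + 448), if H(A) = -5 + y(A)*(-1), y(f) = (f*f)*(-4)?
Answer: 8555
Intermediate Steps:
y(f) = -4*f² (y(f) = f²*(-4) = -4*f²)
H(A) = -5 + 4*A² (H(A) = -5 - 4*A²*(-1) = -5 + 4*A²)
s(B) = -5 + 4*B²
s(M(-4))*(-303 + 448) = (-5 + 4*(-4)²)*(-303 + 448) = (-5 + 4*16)*145 = (-5 + 64)*145 = 59*145 = 8555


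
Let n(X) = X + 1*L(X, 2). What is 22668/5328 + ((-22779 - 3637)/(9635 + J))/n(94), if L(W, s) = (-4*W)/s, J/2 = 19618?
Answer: 4344778345/1019840028 ≈ 4.2603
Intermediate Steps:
J = 39236 (J = 2*19618 = 39236)
L(W, s) = -4*W/s
n(X) = -X (n(X) = X + 1*(-4*X/2) = X + 1*(-4*X*½) = X + 1*(-2*X) = X - 2*X = -X)
22668/5328 + ((-22779 - 3637)/(9635 + J))/n(94) = 22668/5328 + ((-22779 - 3637)/(9635 + 39236))/((-1*94)) = 22668*(1/5328) - 26416/48871/(-94) = 1889/444 - 26416*1/48871*(-1/94) = 1889/444 - 26416/48871*(-1/94) = 1889/444 + 13208/2296937 = 4344778345/1019840028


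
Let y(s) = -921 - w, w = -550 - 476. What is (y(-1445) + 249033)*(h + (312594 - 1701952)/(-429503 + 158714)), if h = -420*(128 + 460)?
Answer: -5553507095261772/90263 ≈ -6.1526e+10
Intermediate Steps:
w = -1026
y(s) = 105 (y(s) = -921 - 1*(-1026) = -921 + 1026 = 105)
h = -246960 (h = -420*588 = -246960)
(y(-1445) + 249033)*(h + (312594 - 1701952)/(-429503 + 158714)) = (105 + 249033)*(-246960 + (312594 - 1701952)/(-429503 + 158714)) = 249138*(-246960 - 1389358/(-270789)) = 249138*(-246960 - 1389358*(-1/270789)) = 249138*(-246960 + 1389358/270789) = 249138*(-66872662082/270789) = -5553507095261772/90263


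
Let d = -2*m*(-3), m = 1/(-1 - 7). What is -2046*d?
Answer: 3069/2 ≈ 1534.5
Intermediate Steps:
m = -1/8 (m = 1/(-8) = -1/8 ≈ -0.12500)
d = -3/4 (d = -2*(-1/8)*(-3) = (1/4)*(-3) = -3/4 ≈ -0.75000)
-2046*d = -2046*(-3/4) = 3069/2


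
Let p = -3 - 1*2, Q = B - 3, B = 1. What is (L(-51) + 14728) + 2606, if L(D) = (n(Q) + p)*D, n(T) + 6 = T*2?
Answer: 18099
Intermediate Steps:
Q = -2 (Q = 1 - 3 = -2)
p = -5 (p = -3 - 2 = -5)
n(T) = -6 + 2*T (n(T) = -6 + T*2 = -6 + 2*T)
L(D) = -15*D (L(D) = ((-6 + 2*(-2)) - 5)*D = ((-6 - 4) - 5)*D = (-10 - 5)*D = -15*D)
(L(-51) + 14728) + 2606 = (-15*(-51) + 14728) + 2606 = (765 + 14728) + 2606 = 15493 + 2606 = 18099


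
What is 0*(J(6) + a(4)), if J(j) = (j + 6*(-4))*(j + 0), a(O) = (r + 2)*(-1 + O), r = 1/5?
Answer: 0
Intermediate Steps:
r = ⅕ ≈ 0.20000
a(O) = -11/5 + 11*O/5 (a(O) = (⅕ + 2)*(-1 + O) = 11*(-1 + O)/5 = -11/5 + 11*O/5)
J(j) = j*(-24 + j) (J(j) = (j - 24)*j = (-24 + j)*j = j*(-24 + j))
0*(J(6) + a(4)) = 0*(6*(-24 + 6) + (-11/5 + (11/5)*4)) = 0*(6*(-18) + (-11/5 + 44/5)) = 0*(-108 + 33/5) = 0*(-507/5) = 0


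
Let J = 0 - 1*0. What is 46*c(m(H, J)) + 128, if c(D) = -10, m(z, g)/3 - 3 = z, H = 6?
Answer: -332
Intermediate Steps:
J = 0 (J = 0 + 0 = 0)
m(z, g) = 9 + 3*z
46*c(m(H, J)) + 128 = 46*(-10) + 128 = -460 + 128 = -332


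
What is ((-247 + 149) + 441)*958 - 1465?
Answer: 327129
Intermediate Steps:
((-247 + 149) + 441)*958 - 1465 = (-98 + 441)*958 - 1465 = 343*958 - 1465 = 328594 - 1465 = 327129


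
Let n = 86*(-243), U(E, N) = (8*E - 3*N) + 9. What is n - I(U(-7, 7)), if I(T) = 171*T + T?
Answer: -9202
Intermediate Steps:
U(E, N) = 9 - 3*N + 8*E (U(E, N) = (-3*N + 8*E) + 9 = 9 - 3*N + 8*E)
I(T) = 172*T
n = -20898
n - I(U(-7, 7)) = -20898 - 172*(9 - 3*7 + 8*(-7)) = -20898 - 172*(9 - 21 - 56) = -20898 - 172*(-68) = -20898 - 1*(-11696) = -20898 + 11696 = -9202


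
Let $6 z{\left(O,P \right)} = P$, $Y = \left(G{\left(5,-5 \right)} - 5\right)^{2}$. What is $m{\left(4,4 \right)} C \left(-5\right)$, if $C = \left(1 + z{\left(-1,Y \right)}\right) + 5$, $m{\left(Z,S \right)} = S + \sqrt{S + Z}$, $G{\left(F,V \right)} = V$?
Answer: $- \frac{1360}{3} - \frac{680 \sqrt{2}}{3} \approx -773.89$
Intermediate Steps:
$Y = 100$ ($Y = \left(-5 - 5\right)^{2} = \left(-10\right)^{2} = 100$)
$z{\left(O,P \right)} = \frac{P}{6}$
$C = \frac{68}{3}$ ($C = \left(1 + \frac{1}{6} \cdot 100\right) + 5 = \left(1 + \frac{50}{3}\right) + 5 = \frac{53}{3} + 5 = \frac{68}{3} \approx 22.667$)
$m{\left(4,4 \right)} C \left(-5\right) = \left(4 + \sqrt{4 + 4}\right) \frac{68}{3} \left(-5\right) = \left(4 + \sqrt{8}\right) \frac{68}{3} \left(-5\right) = \left(4 + 2 \sqrt{2}\right) \frac{68}{3} \left(-5\right) = \left(\frac{272}{3} + \frac{136 \sqrt{2}}{3}\right) \left(-5\right) = - \frac{1360}{3} - \frac{680 \sqrt{2}}{3}$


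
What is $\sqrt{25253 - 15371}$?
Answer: $9 \sqrt{122} \approx 99.408$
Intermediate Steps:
$\sqrt{25253 - 15371} = \sqrt{9882} = 9 \sqrt{122}$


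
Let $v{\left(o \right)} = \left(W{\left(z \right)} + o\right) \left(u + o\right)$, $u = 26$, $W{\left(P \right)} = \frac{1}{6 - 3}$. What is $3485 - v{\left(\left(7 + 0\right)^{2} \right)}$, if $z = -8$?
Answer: $-215$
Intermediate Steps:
$W{\left(P \right)} = \frac{1}{3}$
$v{\left(o \right)} = \left(26 + o\right) \left(\frac{1}{3} + o\right)$ ($v{\left(o \right)} = \left(\frac{1}{3} + o\right) \left(26 + o\right) = \left(26 + o\right) \left(\frac{1}{3} + o\right)$)
$3485 - v{\left(\left(7 + 0\right)^{2} \right)} = 3485 - \left(\frac{26}{3} + \left(\left(7 + 0\right)^{2}\right)^{2} + \frac{79 \left(7 + 0\right)^{2}}{3}\right) = 3485 - \left(\frac{26}{3} + \left(7^{2}\right)^{2} + \frac{79 \cdot 7^{2}}{3}\right) = 3485 - \left(\frac{26}{3} + 49^{2} + \frac{79}{3} \cdot 49\right) = 3485 - \left(\frac{26}{3} + 2401 + \frac{3871}{3}\right) = 3485 - 3700 = -215$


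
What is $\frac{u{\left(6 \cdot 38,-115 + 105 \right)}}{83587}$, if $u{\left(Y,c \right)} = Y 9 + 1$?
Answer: $\frac{2053}{83587} \approx 0.024561$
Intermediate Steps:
$u{\left(Y,c \right)} = 1 + 9 Y$ ($u{\left(Y,c \right)} = 9 Y + 1 = 1 + 9 Y$)
$\frac{u{\left(6 \cdot 38,-115 + 105 \right)}}{83587} = \frac{1 + 9 \cdot 6 \cdot 38}{83587} = \left(1 + 9 \cdot 228\right) \frac{1}{83587} = \left(1 + 2052\right) \frac{1}{83587} = 2053 \cdot \frac{1}{83587} = \frac{2053}{83587}$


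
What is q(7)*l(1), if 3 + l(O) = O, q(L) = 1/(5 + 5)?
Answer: -⅕ ≈ -0.20000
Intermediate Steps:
q(L) = ⅒ (q(L) = 1/10 = ⅒)
l(O) = -3 + O
q(7)*l(1) = (-3 + 1)/10 = (⅒)*(-2) = -⅕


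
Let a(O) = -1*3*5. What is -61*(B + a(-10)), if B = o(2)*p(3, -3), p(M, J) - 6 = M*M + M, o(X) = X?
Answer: -1281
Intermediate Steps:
p(M, J) = 6 + M + M² (p(M, J) = 6 + (M*M + M) = 6 + (M² + M) = 6 + (M + M²) = 6 + M + M²)
a(O) = -15 (a(O) = -3*5 = -15)
B = 36 (B = 2*(6 + 3 + 3²) = 2*(6 + 3 + 9) = 2*18 = 36)
-61*(B + a(-10)) = -61*(36 - 15) = -61*21 = -1281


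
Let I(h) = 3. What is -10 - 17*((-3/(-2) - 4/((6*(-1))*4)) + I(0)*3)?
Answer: -574/3 ≈ -191.33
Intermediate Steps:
-10 - 17*((-3/(-2) - 4/((6*(-1))*4)) + I(0)*3) = -10 - 17*((-3/(-2) - 4/((6*(-1))*4)) + 3*3) = -10 - 17*((-3*(-½) - 4/((-6*4))) + 9) = -10 - 17*((3/2 - 4/(-24)) + 9) = -10 - 17*((3/2 - 4*(-1/24)) + 9) = -10 - 17*((3/2 + ⅙) + 9) = -10 - 17*(5/3 + 9) = -10 - 17*32/3 = -10 - 544/3 = -574/3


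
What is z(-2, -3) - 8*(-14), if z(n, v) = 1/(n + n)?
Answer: 447/4 ≈ 111.75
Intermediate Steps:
z(n, v) = 1/(2*n)
z(-2, -3) - 8*(-14) = (½)/(-2) - 8*(-14) = (½)*(-½) + 112 = -¼ + 112 = 447/4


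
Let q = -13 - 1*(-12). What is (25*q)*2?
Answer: -50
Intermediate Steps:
q = -1 (q = -13 + 12 = -1)
(25*q)*2 = (25*(-1))*2 = -25*2 = -50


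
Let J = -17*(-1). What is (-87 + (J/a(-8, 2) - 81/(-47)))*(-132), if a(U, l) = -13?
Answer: 6983196/611 ≈ 11429.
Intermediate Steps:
J = 17
(-87 + (J/a(-8, 2) - 81/(-47)))*(-132) = (-87 + (17/(-13) - 81/(-47)))*(-132) = (-87 + (17*(-1/13) - 81*(-1/47)))*(-132) = (-87 + (-17/13 + 81/47))*(-132) = (-87 + 254/611)*(-132) = -52903/611*(-132) = 6983196/611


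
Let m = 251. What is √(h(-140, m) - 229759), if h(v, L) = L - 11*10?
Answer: I*√229618 ≈ 479.18*I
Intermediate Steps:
h(v, L) = -110 + L (h(v, L) = L - 110 = -110 + L)
√(h(-140, m) - 229759) = √((-110 + 251) - 229759) = √(141 - 229759) = √(-229618) = I*√229618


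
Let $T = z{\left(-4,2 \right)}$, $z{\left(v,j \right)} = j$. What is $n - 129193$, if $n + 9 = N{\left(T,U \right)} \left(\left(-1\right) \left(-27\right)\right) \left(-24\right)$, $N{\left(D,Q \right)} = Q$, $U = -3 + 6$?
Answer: $-131146$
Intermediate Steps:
$T = 2$
$U = 3$
$n = -1953$ ($n = -9 + 3 \left(\left(-1\right) \left(-27\right)\right) \left(-24\right) = -9 + 3 \cdot 27 \left(-24\right) = -9 + 81 \left(-24\right) = -9 - 1944 = -1953$)
$n - 129193 = -1953 - 129193 = -131146$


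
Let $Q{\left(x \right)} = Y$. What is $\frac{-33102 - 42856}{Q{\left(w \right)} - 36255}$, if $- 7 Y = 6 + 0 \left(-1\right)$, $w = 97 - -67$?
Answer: $\frac{3262}{1557} \approx 2.0951$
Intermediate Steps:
$w = 164$ ($w = 97 + 67 = 164$)
$Y = - \frac{6}{7}$ ($Y = - \frac{6 + 0 \left(-1\right)}{7} = - \frac{6 + 0}{7} = \left(- \frac{1}{7}\right) 6 = - \frac{6}{7} \approx -0.85714$)
$Q{\left(x \right)} = - \frac{6}{7}$
$\frac{-33102 - 42856}{Q{\left(w \right)} - 36255} = \frac{-33102 - 42856}{- \frac{6}{7} - 36255} = - \frac{75958}{- \frac{253791}{7}} = \left(-75958\right) \left(- \frac{7}{253791}\right) = \frac{3262}{1557}$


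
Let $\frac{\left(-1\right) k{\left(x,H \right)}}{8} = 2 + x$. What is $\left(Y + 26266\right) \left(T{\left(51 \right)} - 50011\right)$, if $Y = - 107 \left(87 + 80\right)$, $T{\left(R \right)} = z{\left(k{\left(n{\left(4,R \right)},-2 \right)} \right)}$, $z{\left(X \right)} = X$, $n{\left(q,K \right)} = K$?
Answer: $-423502695$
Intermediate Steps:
$k{\left(x,H \right)} = -16 - 8 x$ ($k{\left(x,H \right)} = - 8 \left(2 + x\right) = -16 - 8 x$)
$T{\left(R \right)} = -16 - 8 R$
$Y = -17869$ ($Y = \left(-107\right) 167 = -17869$)
$\left(Y + 26266\right) \left(T{\left(51 \right)} - 50011\right) = \left(-17869 + 26266\right) \left(\left(-16 - 408\right) - 50011\right) = 8397 \left(\left(-16 - 408\right) - 50011\right) = 8397 \left(-424 - 50011\right) = 8397 \left(-50435\right) = -423502695$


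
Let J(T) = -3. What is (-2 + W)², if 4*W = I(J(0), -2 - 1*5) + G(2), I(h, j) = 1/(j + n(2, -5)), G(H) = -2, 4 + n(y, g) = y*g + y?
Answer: 36481/5776 ≈ 6.3160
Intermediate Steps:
n(y, g) = -4 + y + g*y (n(y, g) = -4 + (y*g + y) = -4 + (g*y + y) = -4 + (y + g*y) = -4 + y + g*y)
I(h, j) = 1/(-12 + j) (I(h, j) = 1/(j + (-4 + 2 - 5*2)) = 1/(j + (-4 + 2 - 10)) = 1/(j - 12) = 1/(-12 + j))
W = -39/76 (W = (1/(-12 + (-2 - 1*5)) - 2)/4 = (1/(-12 + (-2 - 5)) - 2)/4 = (1/(-12 - 7) - 2)/4 = (1/(-19) - 2)/4 = (-1/19 - 2)/4 = (¼)*(-39/19) = -39/76 ≈ -0.51316)
(-2 + W)² = (-2 - 39/76)² = (-191/76)² = 36481/5776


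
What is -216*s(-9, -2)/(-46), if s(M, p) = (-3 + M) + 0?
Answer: -1296/23 ≈ -56.348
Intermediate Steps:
s(M, p) = -3 + M
-216*s(-9, -2)/(-46) = -216*(-3 - 9)/(-46) = -(-2592)*(-1)/46 = -216*6/23 = -1296/23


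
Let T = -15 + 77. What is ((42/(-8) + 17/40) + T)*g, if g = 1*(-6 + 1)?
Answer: -2287/8 ≈ -285.88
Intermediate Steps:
T = 62
g = -5 (g = 1*(-5) = -5)
((42/(-8) + 17/40) + T)*g = ((42/(-8) + 17/40) + 62)*(-5) = ((42*(-⅛) + 17*(1/40)) + 62)*(-5) = ((-21/4 + 17/40) + 62)*(-5) = (-193/40 + 62)*(-5) = (2287/40)*(-5) = -2287/8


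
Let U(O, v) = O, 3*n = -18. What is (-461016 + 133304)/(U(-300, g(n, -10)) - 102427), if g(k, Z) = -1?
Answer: 327712/102727 ≈ 3.1901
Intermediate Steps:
n = -6 (n = (1/3)*(-18) = -6)
(-461016 + 133304)/(U(-300, g(n, -10)) - 102427) = (-461016 + 133304)/(-300 - 102427) = -327712/(-102727) = -327712*(-1/102727) = 327712/102727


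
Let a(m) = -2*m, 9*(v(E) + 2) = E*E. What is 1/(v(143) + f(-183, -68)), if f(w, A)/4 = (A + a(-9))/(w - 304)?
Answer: 4383/9951697 ≈ 0.00044043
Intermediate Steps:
v(E) = -2 + E²/9 (v(E) = -2 + (E*E)/9 = -2 + E²/9)
f(w, A) = 4*(18 + A)/(-304 + w) (f(w, A) = 4*((A - 2*(-9))/(w - 304)) = 4*((A + 18)/(-304 + w)) = 4*((18 + A)/(-304 + w)) = 4*(18 + A)/(-304 + w))
1/(v(143) + f(-183, -68)) = 1/((-2 + (⅑)*143²) + 4*(18 - 68)/(-304 - 183)) = 1/((-2 + (⅑)*20449) + 4*(-50)/(-487)) = 1/((-2 + 20449/9) + 4*(-1/487)*(-50)) = 1/(20431/9 + 200/487) = 1/(9951697/4383) = 4383/9951697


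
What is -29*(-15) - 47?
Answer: 388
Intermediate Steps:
-29*(-15) - 47 = 435 - 47 = 388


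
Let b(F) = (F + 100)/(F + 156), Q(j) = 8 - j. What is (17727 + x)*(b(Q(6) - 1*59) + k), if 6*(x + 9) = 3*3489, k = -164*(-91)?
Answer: 6390269675/22 ≈ 2.9047e+8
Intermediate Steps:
k = 14924
b(F) = (100 + F)/(156 + F)
x = 3471/2 (x = -9 + (3*3489)/6 = -9 + (1/6)*10467 = -9 + 3489/2 = 3471/2 ≈ 1735.5)
(17727 + x)*(b(Q(6) - 1*59) + k) = (17727 + 3471/2)*((100 + ((8 - 1*6) - 1*59))/(156 + ((8 - 1*6) - 1*59)) + 14924) = 38925*((100 + ((8 - 6) - 59))/(156 + ((8 - 6) - 59)) + 14924)/2 = 38925*((100 + (2 - 59))/(156 + (2 - 59)) + 14924)/2 = 38925*((100 - 57)/(156 - 57) + 14924)/2 = 38925*(43/99 + 14924)/2 = (38925/2)*(1477519/99) = 6390269675/22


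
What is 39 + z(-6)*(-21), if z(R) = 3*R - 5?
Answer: 522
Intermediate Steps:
z(R) = -5 + 3*R
39 + z(-6)*(-21) = 39 + (-5 + 3*(-6))*(-21) = 39 + (-5 - 18)*(-21) = 39 - 23*(-21) = 39 + 483 = 522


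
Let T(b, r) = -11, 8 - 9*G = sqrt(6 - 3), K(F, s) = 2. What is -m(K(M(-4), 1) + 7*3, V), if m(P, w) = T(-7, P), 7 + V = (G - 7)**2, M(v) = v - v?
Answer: 11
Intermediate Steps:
M(v) = 0
G = 8/9 - sqrt(3)/9 (G = 8/9 - sqrt(6 - 3)/9 = 8/9 - sqrt(3)/9 ≈ 0.69644)
V = -7 + (-55/9 - sqrt(3)/9)**2 (V = -7 + ((8/9 - sqrt(3)/9) - 7)**2 = -7 + (-55/9 - sqrt(3)/9)**2 ≈ 32.735)
m(P, w) = -11
-m(K(M(-4), 1) + 7*3, V) = -1*(-11) = 11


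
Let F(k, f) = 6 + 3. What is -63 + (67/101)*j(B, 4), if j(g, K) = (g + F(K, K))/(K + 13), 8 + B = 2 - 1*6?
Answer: -108372/1717 ≈ -63.117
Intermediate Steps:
B = -12 (B = -8 + (2 - 1*6) = -8 + (2 - 6) = -8 - 4 = -12)
F(k, f) = 9
j(g, K) = (9 + g)/(13 + K) (j(g, K) = (g + 9)/(K + 13) = (9 + g)/(13 + K))
-63 + (67/101)*j(B, 4) = -63 + (67/101)*((9 - 12)/(13 + 4)) = -63 + (67*(1/101))*(-3/17) = -63 + 67*((1/17)*(-3))/101 = -63 + (67/101)*(-3/17) = -63 - 201/1717 = -108372/1717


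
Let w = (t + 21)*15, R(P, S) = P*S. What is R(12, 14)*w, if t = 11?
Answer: 80640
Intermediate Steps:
w = 480 (w = (11 + 21)*15 = 32*15 = 480)
R(12, 14)*w = (12*14)*480 = 168*480 = 80640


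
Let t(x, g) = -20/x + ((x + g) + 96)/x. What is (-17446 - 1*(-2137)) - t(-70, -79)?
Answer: -1071703/70 ≈ -15310.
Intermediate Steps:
t(x, g) = -20/x + (96 + g + x)/x (t(x, g) = -20/x + ((g + x) + 96)/x = -20/x + (96 + g + x)/x)
(-17446 - 1*(-2137)) - t(-70, -79) = (-17446 - 1*(-2137)) - (76 - 79 - 70)/(-70) = (-17446 + 2137) - (-1)*(-73)/70 = -15309 - 1*73/70 = -15309 - 73/70 = -1071703/70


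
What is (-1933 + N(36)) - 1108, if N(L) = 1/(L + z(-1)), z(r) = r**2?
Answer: -112516/37 ≈ -3041.0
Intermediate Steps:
N(L) = 1/(1 + L) (N(L) = 1/(L + (-1)**2) = 1/(L + 1) = 1/(1 + L))
(-1933 + N(36)) - 1108 = (-1933 + 1/(1 + 36)) - 1108 = (-1933 + 1/37) - 1108 = -71520/37 - 1108 = -112516/37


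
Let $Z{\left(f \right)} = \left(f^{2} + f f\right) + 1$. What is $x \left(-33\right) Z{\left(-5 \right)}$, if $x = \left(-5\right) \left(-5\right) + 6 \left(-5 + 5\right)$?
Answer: $-42075$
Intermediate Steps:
$x = 25$ ($x = 25 + 6 \cdot 0 = 25 + 0 = 25$)
$Z{\left(f \right)} = 1 + 2 f^{2}$ ($Z{\left(f \right)} = \left(f^{2} + f^{2}\right) + 1 = 2 f^{2} + 1 = 1 + 2 f^{2}$)
$x \left(-33\right) Z{\left(-5 \right)} = 25 \left(-33\right) \left(1 + 2 \left(-5\right)^{2}\right) = - 825 \left(1 + 2 \cdot 25\right) = - 825 \left(1 + 50\right) = \left(-825\right) 51 = -42075$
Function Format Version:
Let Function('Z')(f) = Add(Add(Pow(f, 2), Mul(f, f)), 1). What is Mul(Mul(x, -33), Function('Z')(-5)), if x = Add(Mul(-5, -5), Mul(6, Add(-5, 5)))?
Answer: -42075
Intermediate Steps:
x = 25 (x = Add(25, Mul(6, 0)) = Add(25, 0) = 25)
Function('Z')(f) = Add(1, Mul(2, Pow(f, 2))) (Function('Z')(f) = Add(Add(Pow(f, 2), Pow(f, 2)), 1) = Add(Mul(2, Pow(f, 2)), 1) = Add(1, Mul(2, Pow(f, 2))))
Mul(Mul(x, -33), Function('Z')(-5)) = Mul(Mul(25, -33), Add(1, Mul(2, Pow(-5, 2)))) = Mul(-825, Add(1, Mul(2, 25))) = Mul(-825, Add(1, 50)) = Mul(-825, 51) = -42075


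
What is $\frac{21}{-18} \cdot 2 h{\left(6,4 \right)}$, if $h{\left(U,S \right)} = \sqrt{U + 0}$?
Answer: $- \frac{7 \sqrt{6}}{3} \approx -5.7155$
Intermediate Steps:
$h{\left(U,S \right)} = \sqrt{U}$
$\frac{21}{-18} \cdot 2 h{\left(6,4 \right)} = \frac{21}{-18} \cdot 2 \sqrt{6} = 21 \left(- \frac{1}{18}\right) 2 \sqrt{6} = \left(- \frac{7}{6}\right) 2 \sqrt{6} = - \frac{7 \sqrt{6}}{3}$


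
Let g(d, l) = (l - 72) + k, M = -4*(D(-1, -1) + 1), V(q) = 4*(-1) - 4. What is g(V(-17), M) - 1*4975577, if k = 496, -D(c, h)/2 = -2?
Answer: -4975173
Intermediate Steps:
D(c, h) = 4 (D(c, h) = -2*(-2) = 4)
V(q) = -8 (V(q) = -4 - 4 = -8)
M = -20 (M = -4*(4 + 1) = -4*5 = -20)
g(d, l) = 424 + l (g(d, l) = (l - 72) + 496 = (-72 + l) + 496 = 424 + l)
g(V(-17), M) - 1*4975577 = (424 - 20) - 1*4975577 = 404 - 4975577 = -4975173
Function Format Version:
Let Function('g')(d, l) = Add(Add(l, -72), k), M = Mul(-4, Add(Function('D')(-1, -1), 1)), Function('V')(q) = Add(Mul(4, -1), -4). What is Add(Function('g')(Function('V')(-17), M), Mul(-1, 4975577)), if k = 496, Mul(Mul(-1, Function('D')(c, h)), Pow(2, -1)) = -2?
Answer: -4975173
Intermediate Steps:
Function('D')(c, h) = 4 (Function('D')(c, h) = Mul(-2, -2) = 4)
Function('V')(q) = -8 (Function('V')(q) = Add(-4, -4) = -8)
M = -20 (M = Mul(-4, Add(4, 1)) = Mul(-4, 5) = -20)
Function('g')(d, l) = Add(424, l) (Function('g')(d, l) = Add(Add(l, -72), 496) = Add(Add(-72, l), 496) = Add(424, l))
Add(Function('g')(Function('V')(-17), M), Mul(-1, 4975577)) = Add(Add(424, -20), Mul(-1, 4975577)) = Add(404, -4975577) = -4975173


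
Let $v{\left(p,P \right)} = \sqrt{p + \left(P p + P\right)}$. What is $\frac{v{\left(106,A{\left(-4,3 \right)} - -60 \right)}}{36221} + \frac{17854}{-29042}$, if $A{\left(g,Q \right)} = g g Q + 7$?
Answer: $- \frac{8927}{14521} + \frac{3 \sqrt{1379}}{36221} \approx -0.61169$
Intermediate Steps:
$A{\left(g,Q \right)} = 7 + Q g^{2}$ ($A{\left(g,Q \right)} = g^{2} Q + 7 = Q g^{2} + 7 = 7 + Q g^{2}$)
$v{\left(p,P \right)} = \sqrt{P + p + P p}$ ($v{\left(p,P \right)} = \sqrt{p + \left(P + P p\right)} = \sqrt{P + p + P p}$)
$\frac{v{\left(106,A{\left(-4,3 \right)} - -60 \right)}}{36221} + \frac{17854}{-29042} = \frac{\sqrt{\left(\left(7 + 3 \left(-4\right)^{2}\right) - -60\right) + 106 + \left(\left(7 + 3 \left(-4\right)^{2}\right) - -60\right) 106}}{36221} + \frac{17854}{-29042} = \sqrt{\left(\left(7 + 3 \cdot 16\right) + 60\right) + 106 + \left(\left(7 + 3 \cdot 16\right) + 60\right) 106} \cdot \frac{1}{36221} + 17854 \left(- \frac{1}{29042}\right) = \sqrt{\left(\left(7 + 48\right) + 60\right) + 106 + \left(\left(7 + 48\right) + 60\right) 106} \cdot \frac{1}{36221} - \frac{8927}{14521} = \sqrt{\left(55 + 60\right) + 106 + \left(55 + 60\right) 106} \cdot \frac{1}{36221} - \frac{8927}{14521} = \sqrt{115 + 106 + 115 \cdot 106} \cdot \frac{1}{36221} - \frac{8927}{14521} = \sqrt{115 + 106 + 12190} \cdot \frac{1}{36221} - \frac{8927}{14521} = \sqrt{12411} \cdot \frac{1}{36221} - \frac{8927}{14521} = 3 \sqrt{1379} \cdot \frac{1}{36221} - \frac{8927}{14521} = \frac{3 \sqrt{1379}}{36221} - \frac{8927}{14521} = - \frac{8927}{14521} + \frac{3 \sqrt{1379}}{36221}$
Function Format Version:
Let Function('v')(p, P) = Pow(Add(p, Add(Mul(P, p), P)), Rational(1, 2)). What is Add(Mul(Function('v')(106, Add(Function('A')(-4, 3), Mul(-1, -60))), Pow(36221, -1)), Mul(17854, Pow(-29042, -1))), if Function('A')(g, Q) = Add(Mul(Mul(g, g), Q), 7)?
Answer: Add(Rational(-8927, 14521), Mul(Rational(3, 36221), Pow(1379, Rational(1, 2)))) ≈ -0.61169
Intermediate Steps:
Function('A')(g, Q) = Add(7, Mul(Q, Pow(g, 2))) (Function('A')(g, Q) = Add(Mul(Pow(g, 2), Q), 7) = Add(Mul(Q, Pow(g, 2)), 7) = Add(7, Mul(Q, Pow(g, 2))))
Function('v')(p, P) = Pow(Add(P, p, Mul(P, p)), Rational(1, 2)) (Function('v')(p, P) = Pow(Add(p, Add(P, Mul(P, p))), Rational(1, 2)) = Pow(Add(P, p, Mul(P, p)), Rational(1, 2)))
Add(Mul(Function('v')(106, Add(Function('A')(-4, 3), Mul(-1, -60))), Pow(36221, -1)), Mul(17854, Pow(-29042, -1))) = Add(Mul(Pow(Add(Add(Add(7, Mul(3, Pow(-4, 2))), Mul(-1, -60)), 106, Mul(Add(Add(7, Mul(3, Pow(-4, 2))), Mul(-1, -60)), 106)), Rational(1, 2)), Pow(36221, -1)), Mul(17854, Pow(-29042, -1))) = Add(Mul(Pow(Add(Add(Add(7, Mul(3, 16)), 60), 106, Mul(Add(Add(7, Mul(3, 16)), 60), 106)), Rational(1, 2)), Rational(1, 36221)), Mul(17854, Rational(-1, 29042))) = Add(Mul(Pow(Add(Add(Add(7, 48), 60), 106, Mul(Add(Add(7, 48), 60), 106)), Rational(1, 2)), Rational(1, 36221)), Rational(-8927, 14521)) = Add(Mul(Pow(Add(Add(55, 60), 106, Mul(Add(55, 60), 106)), Rational(1, 2)), Rational(1, 36221)), Rational(-8927, 14521)) = Add(Mul(Pow(Add(115, 106, Mul(115, 106)), Rational(1, 2)), Rational(1, 36221)), Rational(-8927, 14521)) = Add(Mul(Pow(Add(115, 106, 12190), Rational(1, 2)), Rational(1, 36221)), Rational(-8927, 14521)) = Add(Mul(Pow(12411, Rational(1, 2)), Rational(1, 36221)), Rational(-8927, 14521)) = Add(Mul(Mul(3, Pow(1379, Rational(1, 2))), Rational(1, 36221)), Rational(-8927, 14521)) = Add(Mul(Rational(3, 36221), Pow(1379, Rational(1, 2))), Rational(-8927, 14521)) = Add(Rational(-8927, 14521), Mul(Rational(3, 36221), Pow(1379, Rational(1, 2))))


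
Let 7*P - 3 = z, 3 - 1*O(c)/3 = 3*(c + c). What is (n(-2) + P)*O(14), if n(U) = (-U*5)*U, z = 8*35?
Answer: -34749/7 ≈ -4964.1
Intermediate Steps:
O(c) = 9 - 18*c (O(c) = 9 - 9*(c + c) = 9 - 9*2*c = 9 - 18*c)
z = 280
P = 283/7 (P = 3/7 + (⅐)*280 = 3/7 + 40 = 283/7 ≈ 40.429)
n(U) = -5*U² (n(U) = (-5*U)*U = -5*U²)
(n(-2) + P)*O(14) = (-5*(-2)² + 283/7)*(9 - 18*14) = (-5*4 + 283/7)*(9 - 252) = (-20 + 283/7)*(-243) = (143/7)*(-243) = -34749/7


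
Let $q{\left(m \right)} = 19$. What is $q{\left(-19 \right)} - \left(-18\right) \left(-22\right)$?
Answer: $-377$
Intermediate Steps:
$q{\left(-19 \right)} - \left(-18\right) \left(-22\right) = 19 - \left(-18\right) \left(-22\right) = 19 - 396 = -377$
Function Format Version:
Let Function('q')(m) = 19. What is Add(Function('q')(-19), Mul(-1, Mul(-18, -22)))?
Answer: -377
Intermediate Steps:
Add(Function('q')(-19), Mul(-1, Mul(-18, -22))) = Add(19, Mul(-1, Mul(-18, -22))) = Add(19, Mul(-1, 396)) = Add(19, -396) = -377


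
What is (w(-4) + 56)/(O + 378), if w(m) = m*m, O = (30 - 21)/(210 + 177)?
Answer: 3096/16255 ≈ 0.19046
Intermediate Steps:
O = 1/43 (O = 9/387 = 9*(1/387) = 1/43 ≈ 0.023256)
w(m) = m**2
(w(-4) + 56)/(O + 378) = ((-4)**2 + 56)/(1/43 + 378) = (16 + 56)/(16255/43) = 72*(43/16255) = 3096/16255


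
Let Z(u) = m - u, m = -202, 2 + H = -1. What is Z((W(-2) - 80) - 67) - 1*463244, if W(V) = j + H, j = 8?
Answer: -463304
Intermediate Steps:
H = -3 (H = -2 - 1 = -3)
W(V) = 5 (W(V) = 8 - 3 = 5)
Z(u) = -202 - u
Z((W(-2) - 80) - 67) - 1*463244 = (-202 - ((5 - 80) - 67)) - 1*463244 = (-202 - (-75 - 67)) - 463244 = (-202 - 1*(-142)) - 463244 = (-202 + 142) - 463244 = -60 - 463244 = -463304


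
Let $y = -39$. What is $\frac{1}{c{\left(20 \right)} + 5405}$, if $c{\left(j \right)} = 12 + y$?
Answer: $\frac{1}{5378} \approx 0.00018594$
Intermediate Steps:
$c{\left(j \right)} = -27$ ($c{\left(j \right)} = 12 - 39 = -27$)
$\frac{1}{c{\left(20 \right)} + 5405} = \frac{1}{-27 + 5405} = \frac{1}{5378}$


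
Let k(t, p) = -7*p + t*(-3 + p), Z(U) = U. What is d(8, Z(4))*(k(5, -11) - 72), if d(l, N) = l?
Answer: -520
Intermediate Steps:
d(8, Z(4))*(k(5, -11) - 72) = 8*((-7*(-11) - 3*5 - 11*5) - 72) = 8*((77 - 15 - 55) - 72) = 8*(7 - 72) = 8*(-65) = -520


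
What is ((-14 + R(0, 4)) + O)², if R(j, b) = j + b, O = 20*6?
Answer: 12100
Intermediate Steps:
O = 120
R(j, b) = b + j
((-14 + R(0, 4)) + O)² = ((-14 + (4 + 0)) + 120)² = ((-14 + 4) + 120)² = (-10 + 120)² = 110² = 12100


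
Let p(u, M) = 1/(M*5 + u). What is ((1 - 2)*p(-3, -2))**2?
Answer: 1/169 ≈ 0.0059172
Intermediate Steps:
p(u, M) = 1/(u + 5*M) (p(u, M) = 1/(5*M + u) = 1/(u + 5*M))
((1 - 2)*p(-3, -2))**2 = ((1 - 2)/(-3 + 5*(-2)))**2 = (-1/(-3 - 10))**2 = (-1/(-13))**2 = (-1*(-1/13))**2 = (1/13)**2 = 1/169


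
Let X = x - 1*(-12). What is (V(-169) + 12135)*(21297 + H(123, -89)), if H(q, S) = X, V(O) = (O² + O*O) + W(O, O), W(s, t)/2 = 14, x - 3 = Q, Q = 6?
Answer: 1477017630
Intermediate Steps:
x = 9 (x = 3 + 6 = 9)
W(s, t) = 28 (W(s, t) = 2*14 = 28)
V(O) = 28 + 2*O² (V(O) = (O² + O*O) + 28 = (O² + O²) + 28 = 2*O² + 28 = 28 + 2*O²)
X = 21 (X = 9 - 1*(-12) = 9 + 12 = 21)
H(q, S) = 21
(V(-169) + 12135)*(21297 + H(123, -89)) = ((28 + 2*(-169)²) + 12135)*(21297 + 21) = ((28 + 2*28561) + 12135)*21318 = ((28 + 57122) + 12135)*21318 = (57150 + 12135)*21318 = 69285*21318 = 1477017630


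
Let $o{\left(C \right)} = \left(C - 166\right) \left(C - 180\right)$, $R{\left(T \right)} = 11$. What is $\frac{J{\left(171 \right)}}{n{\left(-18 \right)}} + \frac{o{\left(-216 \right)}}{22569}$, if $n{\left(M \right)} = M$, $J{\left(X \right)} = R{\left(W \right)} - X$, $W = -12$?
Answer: $\frac{1055656}{67707} \approx 15.592$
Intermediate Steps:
$J{\left(X \right)} = 11 - X$
$o{\left(C \right)} = \left(-180 + C\right) \left(-166 + C\right)$ ($o{\left(C \right)} = \left(-166 + C\right) \left(-180 + C\right) = \left(-180 + C\right) \left(-166 + C\right)$)
$\frac{J{\left(171 \right)}}{n{\left(-18 \right)}} + \frac{o{\left(-216 \right)}}{22569} = \frac{11 - 171}{-18} + \frac{29880 + \left(-216\right)^{2} - -74736}{22569} = \left(11 - 171\right) \left(- \frac{1}{18}\right) + \left(29880 + 46656 + 74736\right) \frac{1}{22569} = \left(-160\right) \left(- \frac{1}{18}\right) + 151272 \cdot \frac{1}{22569} = \frac{80}{9} + \frac{50424}{7523} = \frac{1055656}{67707}$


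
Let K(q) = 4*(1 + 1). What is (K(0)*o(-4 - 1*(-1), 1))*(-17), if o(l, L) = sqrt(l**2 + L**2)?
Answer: -136*sqrt(10) ≈ -430.07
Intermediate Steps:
o(l, L) = sqrt(L**2 + l**2)
K(q) = 8 (K(q) = 4*2 = 8)
(K(0)*o(-4 - 1*(-1), 1))*(-17) = (8*sqrt(1**2 + (-4 - 1*(-1))**2))*(-17) = (8*sqrt(1 + (-4 + 1)**2))*(-17) = (8*sqrt(1 + (-3)**2))*(-17) = (8*sqrt(1 + 9))*(-17) = (8*sqrt(10))*(-17) = -136*sqrt(10)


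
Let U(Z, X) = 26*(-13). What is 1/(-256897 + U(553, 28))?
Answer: -1/257235 ≈ -3.8875e-6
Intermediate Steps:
U(Z, X) = -338
1/(-256897 + U(553, 28)) = 1/(-256897 - 338) = 1/(-257235) = -1/257235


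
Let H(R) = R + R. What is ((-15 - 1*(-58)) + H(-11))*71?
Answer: 1491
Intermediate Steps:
H(R) = 2*R
((-15 - 1*(-58)) + H(-11))*71 = ((-15 - 1*(-58)) + 2*(-11))*71 = ((-15 + 58) - 22)*71 = (43 - 22)*71 = 21*71 = 1491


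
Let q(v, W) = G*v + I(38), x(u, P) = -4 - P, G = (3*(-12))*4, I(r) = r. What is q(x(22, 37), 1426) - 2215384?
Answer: -2209442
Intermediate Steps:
G = -144 (G = -36*4 = -144)
q(v, W) = 38 - 144*v (q(v, W) = -144*v + 38 = 38 - 144*v)
q(x(22, 37), 1426) - 2215384 = (38 - 144*(-4 - 1*37)) - 2215384 = (38 - 144*(-4 - 37)) - 2215384 = (38 - 144*(-41)) - 2215384 = (38 + 5904) - 2215384 = 5942 - 2215384 = -2209442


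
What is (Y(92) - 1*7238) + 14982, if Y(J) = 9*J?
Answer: 8572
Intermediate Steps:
(Y(92) - 1*7238) + 14982 = (9*92 - 1*7238) + 14982 = (828 - 7238) + 14982 = -6410 + 14982 = 8572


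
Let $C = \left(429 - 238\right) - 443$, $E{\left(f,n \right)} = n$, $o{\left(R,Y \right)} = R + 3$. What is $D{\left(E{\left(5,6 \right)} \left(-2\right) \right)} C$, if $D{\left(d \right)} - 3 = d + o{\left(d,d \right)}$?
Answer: $4536$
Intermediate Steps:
$o{\left(R,Y \right)} = 3 + R$
$D{\left(d \right)} = 6 + 2 d$ ($D{\left(d \right)} = 3 + \left(d + \left(3 + d\right)\right) = 3 + \left(3 + 2 d\right) = 6 + 2 d$)
$C = -252$ ($C = 191 - 443 = -252$)
$D{\left(E{\left(5,6 \right)} \left(-2\right) \right)} C = \left(6 + 2 \cdot 6 \left(-2\right)\right) \left(-252\right) = \left(6 + 2 \left(-12\right)\right) \left(-252\right) = \left(6 - 24\right) \left(-252\right) = \left(-18\right) \left(-252\right) = 4536$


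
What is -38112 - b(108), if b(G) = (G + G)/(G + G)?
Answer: -38113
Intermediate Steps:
b(G) = 1 (b(G) = (2*G)/((2*G)) = (2*G)*(1/(2*G)) = 1)
-38112 - b(108) = -38112 - 1*1 = -38112 - 1 = -38113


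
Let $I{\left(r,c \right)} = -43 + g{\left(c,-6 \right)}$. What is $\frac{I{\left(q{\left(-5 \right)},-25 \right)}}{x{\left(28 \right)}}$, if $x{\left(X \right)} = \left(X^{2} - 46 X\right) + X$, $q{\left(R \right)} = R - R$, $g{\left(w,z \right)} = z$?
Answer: $\frac{7}{68} \approx 0.10294$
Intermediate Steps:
$q{\left(R \right)} = 0$
$x{\left(X \right)} = X^{2} - 45 X$
$I{\left(r,c \right)} = -49$ ($I{\left(r,c \right)} = -43 - 6 = -49$)
$\frac{I{\left(q{\left(-5 \right)},-25 \right)}}{x{\left(28 \right)}} = - \frac{49}{28 \left(-45 + 28\right)} = - \frac{49}{28 \left(-17\right)} = - \frac{49}{-476} = \left(-49\right) \left(- \frac{1}{476}\right) = \frac{7}{68}$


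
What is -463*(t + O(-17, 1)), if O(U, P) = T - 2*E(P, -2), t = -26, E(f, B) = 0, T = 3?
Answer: 10649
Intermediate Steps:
O(U, P) = 3 (O(U, P) = 3 - 2*0 = 3 + 0 = 3)
-463*(t + O(-17, 1)) = -463*(-26 + 3) = -463*(-23) = 10649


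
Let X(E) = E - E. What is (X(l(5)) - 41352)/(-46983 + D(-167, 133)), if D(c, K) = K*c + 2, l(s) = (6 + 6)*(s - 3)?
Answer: 1723/2883 ≈ 0.59764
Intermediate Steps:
l(s) = -36 + 12*s (l(s) = 12*(-3 + s) = -36 + 12*s)
X(E) = 0
D(c, K) = 2 + K*c
(X(l(5)) - 41352)/(-46983 + D(-167, 133)) = (0 - 41352)/(-46983 + (2 + 133*(-167))) = -41352/(-46983 + (2 - 22211)) = -41352/(-46983 - 22209) = -41352/(-69192) = -41352*(-1/69192) = 1723/2883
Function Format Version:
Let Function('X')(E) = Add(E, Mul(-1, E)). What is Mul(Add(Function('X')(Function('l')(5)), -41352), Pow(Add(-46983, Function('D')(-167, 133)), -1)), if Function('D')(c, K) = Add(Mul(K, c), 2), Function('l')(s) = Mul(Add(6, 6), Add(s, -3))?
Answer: Rational(1723, 2883) ≈ 0.59764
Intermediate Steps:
Function('l')(s) = Add(-36, Mul(12, s)) (Function('l')(s) = Mul(12, Add(-3, s)) = Add(-36, Mul(12, s)))
Function('X')(E) = 0
Function('D')(c, K) = Add(2, Mul(K, c))
Mul(Add(Function('X')(Function('l')(5)), -41352), Pow(Add(-46983, Function('D')(-167, 133)), -1)) = Mul(Add(0, -41352), Pow(Add(-46983, Add(2, Mul(133, -167))), -1)) = Mul(-41352, Pow(Add(-46983, Add(2, -22211)), -1)) = Mul(-41352, Pow(Add(-46983, -22209), -1)) = Mul(-41352, Pow(-69192, -1)) = Mul(-41352, Rational(-1, 69192)) = Rational(1723, 2883)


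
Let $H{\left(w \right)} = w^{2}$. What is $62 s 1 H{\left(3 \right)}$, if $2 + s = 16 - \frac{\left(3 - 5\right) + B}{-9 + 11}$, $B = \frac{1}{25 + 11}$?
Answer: $\frac{33449}{4} \approx 8362.3$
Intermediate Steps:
$B = \frac{1}{36} \approx 0.027778$
$s = \frac{1079}{72}$ ($s = -2 + \left(16 - \frac{\left(3 - 5\right) + \frac{1}{36}}{-9 + 11}\right) = -2 + \left(16 - \frac{-2 + \frac{1}{36}}{2}\right) = -2 + \left(16 - \left(- \frac{71}{36}\right) \frac{1}{2}\right) = -2 + \left(16 - - \frac{71}{72}\right) = -2 + \left(16 + \frac{71}{72}\right) = -2 + \frac{1223}{72} = \frac{1079}{72} \approx 14.986$)
$62 s 1 H{\left(3 \right)} = 62 \cdot \frac{1079}{72} \cdot 1 \cdot 3^{2} = \frac{33449 \cdot 1 \cdot 9}{36} = \frac{33449}{36} \cdot 9 = \frac{33449}{4}$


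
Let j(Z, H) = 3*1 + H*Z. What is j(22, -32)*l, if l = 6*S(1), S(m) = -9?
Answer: 37854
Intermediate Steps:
j(Z, H) = 3 + H*Z
l = -54 (l = 6*(-9) = -54)
j(22, -32)*l = (3 - 32*22)*(-54) = (3 - 704)*(-54) = -701*(-54) = 37854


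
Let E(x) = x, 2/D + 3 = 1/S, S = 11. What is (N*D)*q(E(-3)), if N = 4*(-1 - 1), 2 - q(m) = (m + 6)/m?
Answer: 33/2 ≈ 16.500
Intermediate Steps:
D = -11/16 (D = 2/(-3 + 1/11) = 2/(-32/11) = 2*(-11/32) = -11/16 ≈ -0.68750)
q(m) = 2 - (6 + m)/m (q(m) = 2 - (m + 6)/m = 2 - (6 + m)/m)
N = -8 (N = 4*(-2) = -8)
(N*D)*q(E(-3)) = (-8*(-11/16))*((-6 - 3)/(-3)) = 11*(-⅓*(-9))/2 = (11/2)*3 = 33/2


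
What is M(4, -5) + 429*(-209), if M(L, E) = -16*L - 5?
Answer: -89730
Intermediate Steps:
M(L, E) = -5 - 16*L
M(4, -5) + 429*(-209) = (-5 - 16*4) + 429*(-209) = (-5 - 64) - 89661 = -69 - 89661 = -89730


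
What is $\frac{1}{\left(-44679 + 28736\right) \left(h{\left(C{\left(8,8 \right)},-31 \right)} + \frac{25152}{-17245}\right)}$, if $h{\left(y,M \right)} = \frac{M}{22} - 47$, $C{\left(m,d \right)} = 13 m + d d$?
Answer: $\frac{379390}{301629905667} \approx 1.2578 \cdot 10^{-6}$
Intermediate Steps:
$C{\left(m,d \right)} = d^{2} + 13 m$ ($C{\left(m,d \right)} = 13 m + d^{2} = d^{2} + 13 m$)
$h{\left(y,M \right)} = -47 + \frac{M}{22}$ ($h{\left(y,M \right)} = M \frac{1}{22} - 47 = \frac{M}{22} - 47 = -47 + \frac{M}{22}$)
$\frac{1}{\left(-44679 + 28736\right) \left(h{\left(C{\left(8,8 \right)},-31 \right)} + \frac{25152}{-17245}\right)} = \frac{1}{\left(-44679 + 28736\right) \left(\left(-47 + \frac{1}{22} \left(-31\right)\right) + \frac{25152}{-17245}\right)} = \frac{1}{\left(-15943\right) \left(\left(-47 - \frac{31}{22}\right) + 25152 \left(- \frac{1}{17245}\right)\right)} = \frac{1}{\left(-15943\right) \left(- \frac{1065}{22} - \frac{25152}{17245}\right)} = \frac{1}{\left(-15943\right) \left(- \frac{18919269}{379390}\right)} = \frac{1}{\frac{301629905667}{379390}} = \frac{379390}{301629905667}$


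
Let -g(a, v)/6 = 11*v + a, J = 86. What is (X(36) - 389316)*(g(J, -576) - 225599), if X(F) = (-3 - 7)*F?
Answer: 73297665924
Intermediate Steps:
g(a, v) = -66*v - 6*a (g(a, v) = -6*(11*v + a) = -6*(a + 11*v) = -66*v - 6*a)
X(F) = -10*F
(X(36) - 389316)*(g(J, -576) - 225599) = (-10*36 - 389316)*((-66*(-576) - 6*86) - 225599) = (-360 - 389316)*((38016 - 516) - 225599) = -389676*(37500 - 225599) = -389676*(-188099) = 73297665924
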